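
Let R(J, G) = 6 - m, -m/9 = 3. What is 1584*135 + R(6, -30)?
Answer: 213873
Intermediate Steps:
m = -27 (m = -9*3 = -27)
R(J, G) = 33 (R(J, G) = 6 - 1*(-27) = 6 + 27 = 33)
1584*135 + R(6, -30) = 1584*135 + 33 = 213840 + 33 = 213873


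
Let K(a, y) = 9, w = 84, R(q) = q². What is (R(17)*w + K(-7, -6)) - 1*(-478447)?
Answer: 502732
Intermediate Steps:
(R(17)*w + K(-7, -6)) - 1*(-478447) = (17²*84 + 9) - 1*(-478447) = (289*84 + 9) + 478447 = (24276 + 9) + 478447 = 24285 + 478447 = 502732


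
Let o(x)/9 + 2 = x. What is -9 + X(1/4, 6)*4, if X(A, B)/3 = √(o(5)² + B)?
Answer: -9 + 84*√15 ≈ 316.33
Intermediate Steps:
o(x) = -18 + 9*x
X(A, B) = 3*√(729 + B) (X(A, B) = 3*√((-18 + 9*5)² + B) = 3*√((-18 + 45)² + B) = 3*√(27² + B) = 3*√(729 + B))
-9 + X(1/4, 6)*4 = -9 + (3*√(729 + 6))*4 = -9 + (3*√735)*4 = -9 + (3*(7*√15))*4 = -9 + (21*√15)*4 = -9 + 84*√15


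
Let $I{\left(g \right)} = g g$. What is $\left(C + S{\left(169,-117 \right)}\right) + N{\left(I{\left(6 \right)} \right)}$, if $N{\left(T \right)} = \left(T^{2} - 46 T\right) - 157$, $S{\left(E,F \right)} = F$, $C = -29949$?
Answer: $-30583$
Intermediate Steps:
$I{\left(g \right)} = g^{2}$
$N{\left(T \right)} = -157 + T^{2} - 46 T$
$\left(C + S{\left(169,-117 \right)}\right) + N{\left(I{\left(6 \right)} \right)} = \left(-29949 - 117\right) - \left(157 - 1296 + 1656\right) = -30066 - \left(1813 - 1296\right) = -30066 - 517 = -30583$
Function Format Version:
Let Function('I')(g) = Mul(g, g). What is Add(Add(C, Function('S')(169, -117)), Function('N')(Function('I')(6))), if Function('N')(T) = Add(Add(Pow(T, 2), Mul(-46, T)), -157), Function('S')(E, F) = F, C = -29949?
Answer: -30583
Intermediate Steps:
Function('I')(g) = Pow(g, 2)
Function('N')(T) = Add(-157, Pow(T, 2), Mul(-46, T))
Add(Add(C, Function('S')(169, -117)), Function('N')(Function('I')(6))) = Add(Add(-29949, -117), Add(-157, Pow(Pow(6, 2), 2), Mul(-46, Pow(6, 2)))) = Add(-30066, Add(-157, Pow(36, 2), Mul(-46, 36))) = Add(-30066, Add(-157, 1296, -1656)) = Add(-30066, -517) = -30583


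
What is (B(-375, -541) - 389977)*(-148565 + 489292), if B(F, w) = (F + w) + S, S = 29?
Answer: -133177918128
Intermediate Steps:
B(F, w) = 29 + F + w (B(F, w) = (F + w) + 29 = 29 + F + w)
(B(-375, -541) - 389977)*(-148565 + 489292) = ((29 - 375 - 541) - 389977)*(-148565 + 489292) = (-887 - 389977)*340727 = -390864*340727 = -133177918128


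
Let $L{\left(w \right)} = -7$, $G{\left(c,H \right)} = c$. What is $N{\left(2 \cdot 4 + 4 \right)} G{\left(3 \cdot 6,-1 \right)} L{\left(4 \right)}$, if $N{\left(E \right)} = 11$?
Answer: $-1386$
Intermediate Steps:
$N{\left(2 \cdot 4 + 4 \right)} G{\left(3 \cdot 6,-1 \right)} L{\left(4 \right)} = 11 \cdot 3 \cdot 6 \left(-7\right) = 11 \cdot 18 \left(-7\right) = 198 \left(-7\right) = -1386$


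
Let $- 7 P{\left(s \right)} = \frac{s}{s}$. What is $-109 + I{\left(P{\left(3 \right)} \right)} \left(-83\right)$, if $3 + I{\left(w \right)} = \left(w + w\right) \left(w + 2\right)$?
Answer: $\frac{9018}{49} \approx 184.04$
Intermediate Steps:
$P{\left(s \right)} = - \frac{1}{7}$ ($P{\left(s \right)} = - \frac{s \frac{1}{s}}{7} = \left(- \frac{1}{7}\right) 1 = - \frac{1}{7}$)
$I{\left(w \right)} = -3 + 2 w \left(2 + w\right)$ ($I{\left(w \right)} = -3 + \left(w + w\right) \left(w + 2\right) = -3 + 2 w \left(2 + w\right)$)
$-109 + I{\left(P{\left(3 \right)} \right)} \left(-83\right) = -109 + \left(-3 + 2 \left(- \frac{1}{7}\right)^{2} + 4 \left(- \frac{1}{7}\right)\right) \left(-83\right) = -109 + \left(-3 + 2 \cdot \frac{1}{49} - \frac{4}{7}\right) \left(-83\right) = -109 + \left(-3 + \frac{2}{49} - \frac{4}{7}\right) \left(-83\right) = -109 - - \frac{14359}{49} = -109 + \frac{14359}{49} = \frac{9018}{49}$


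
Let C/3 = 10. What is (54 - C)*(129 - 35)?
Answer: 2256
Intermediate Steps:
C = 30 (C = 3*10 = 30)
(54 - C)*(129 - 35) = (54 - 1*30)*(129 - 35) = (54 - 30)*94 = 24*94 = 2256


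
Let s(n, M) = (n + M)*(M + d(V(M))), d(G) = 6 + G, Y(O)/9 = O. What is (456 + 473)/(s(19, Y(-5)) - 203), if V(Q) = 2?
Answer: 929/759 ≈ 1.2240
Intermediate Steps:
Y(O) = 9*O
s(n, M) = (8 + M)*(M + n) (s(n, M) = (n + M)*(M + (6 + 2)) = (M + n)*(M + 8) = (M + n)*(8 + M) = (8 + M)*(M + n))
(456 + 473)/(s(19, Y(-5)) - 203) = (456 + 473)/(((9*(-5))**2 + 8*(9*(-5)) + 8*19 + (9*(-5))*19) - 203) = 929/(((-45)**2 + 8*(-45) + 152 - 45*19) - 203) = 929/((2025 - 360 + 152 - 855) - 203) = 929/(962 - 203) = 929/759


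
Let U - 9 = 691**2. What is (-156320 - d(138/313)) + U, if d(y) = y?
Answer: 100526072/313 ≈ 3.2117e+5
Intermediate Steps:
U = 477490 (U = 9 + 691**2 = 9 + 477481 = 477490)
(-156320 - d(138/313)) + U = (-156320 - 138/313) + 477490 = -48928298/313 + 477490 = 100526072/313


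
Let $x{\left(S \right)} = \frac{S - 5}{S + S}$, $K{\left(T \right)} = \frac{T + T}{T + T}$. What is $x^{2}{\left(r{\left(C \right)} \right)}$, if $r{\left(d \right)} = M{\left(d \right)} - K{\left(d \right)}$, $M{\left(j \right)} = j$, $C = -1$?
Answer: $\frac{49}{16} \approx 3.0625$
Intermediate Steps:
$K{\left(T \right)} = 1$ ($K{\left(T \right)} = \frac{2 T}{2 T} = 2 T \frac{1}{2 T} = 1$)
$r{\left(d \right)} = -1 + d$ ($r{\left(d \right)} = d - 1 = -1 + d$)
$x{\left(S \right)} = \frac{-5 + S}{2 S}$
$x^{2}{\left(r{\left(C \right)} \right)} = \left(\frac{-5 - 2}{2 \left(-1 - 1\right)}\right)^{2} = \left(\frac{-5 - 2}{2 \left(-2\right)}\right)^{2} = \left(\frac{1}{2} \left(- \frac{1}{2}\right) \left(-7\right)\right)^{2} = \left(\frac{7}{4}\right)^{2} = \frac{49}{16}$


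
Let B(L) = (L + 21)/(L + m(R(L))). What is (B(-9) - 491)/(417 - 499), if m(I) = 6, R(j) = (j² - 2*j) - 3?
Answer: 495/82 ≈ 6.0366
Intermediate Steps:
R(j) = -3 + j² - 2*j
B(L) = (21 + L)/(6 + L) (B(L) = (L + 21)/(L + 6) = (21 + L)/(6 + L))
(B(-9) - 491)/(417 - 499) = ((21 - 9)/(6 - 9) - 491)/(417 - 499) = (12/(-3) - 491)/(-82) = (-⅓*12 - 491)*(-1/82) = (-4 - 491)*(-1/82) = -495*(-1/82) = 495/82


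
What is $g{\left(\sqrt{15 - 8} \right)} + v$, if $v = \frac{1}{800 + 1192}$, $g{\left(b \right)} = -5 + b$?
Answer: $- \frac{9959}{1992} + \sqrt{7} \approx -2.3537$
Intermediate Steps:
$v = \frac{1}{1992} \approx 0.00050201$
$g{\left(\sqrt{15 - 8} \right)} + v = \left(-5 + \sqrt{15 - 8}\right) + \frac{1}{1992} = \left(-5 + \sqrt{7}\right) + \frac{1}{1992} = - \frac{9959}{1992} + \sqrt{7}$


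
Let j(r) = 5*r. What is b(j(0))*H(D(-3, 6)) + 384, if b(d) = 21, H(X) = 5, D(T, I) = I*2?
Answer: 489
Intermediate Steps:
D(T, I) = 2*I
b(j(0))*H(D(-3, 6)) + 384 = 21*5 + 384 = 105 + 384 = 489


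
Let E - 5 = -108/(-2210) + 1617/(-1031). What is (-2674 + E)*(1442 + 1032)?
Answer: -7526904294644/1139255 ≈ -6.6069e+6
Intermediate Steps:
E = 3965164/1139255 (E = 5 + (-108/(-2210) + 1617/(-1031)) = 5 + (-108*(-1/2210) + 1617*(-1/1031)) = 5 + (54/1105 - 1617/1031) = 5 - 1731111/1139255 = 3965164/1139255 ≈ 3.4805)
(-2674 + E)*(1442 + 1032) = (-2674 + 3965164/1139255)*(1442 + 1032) = -3042402706/1139255*2474 = -7526904294644/1139255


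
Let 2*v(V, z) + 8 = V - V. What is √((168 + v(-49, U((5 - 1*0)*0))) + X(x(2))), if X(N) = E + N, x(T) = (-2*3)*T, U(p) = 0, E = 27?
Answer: √179 ≈ 13.379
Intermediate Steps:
x(T) = -6*T
v(V, z) = -4 (v(V, z) = -4 + (V - V)/2 = -4 + (½)*0 = -4 + 0 = -4)
X(N) = 27 + N
√((168 + v(-49, U((5 - 1*0)*0))) + X(x(2))) = √((168 - 4) + (27 - 6*2)) = √(164 + (27 - 12)) = √(164 + 15) = √179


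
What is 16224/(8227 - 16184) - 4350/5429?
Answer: -122693046/43198553 ≈ -2.8402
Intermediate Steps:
16224/(8227 - 16184) - 4350/5429 = 16224/(-7957) - 4350*1/5429 = 16224*(-1/7957) - 4350/5429 = -16224/7957 - 4350/5429 = -122693046/43198553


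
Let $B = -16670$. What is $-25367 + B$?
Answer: $-42037$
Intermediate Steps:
$-25367 + B = -25367 - 16670 = -42037$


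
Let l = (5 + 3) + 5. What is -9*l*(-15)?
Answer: 1755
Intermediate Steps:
l = 13 (l = 8 + 5 = 13)
-9*l*(-15) = -9*13*(-15) = -117*(-15) = 1755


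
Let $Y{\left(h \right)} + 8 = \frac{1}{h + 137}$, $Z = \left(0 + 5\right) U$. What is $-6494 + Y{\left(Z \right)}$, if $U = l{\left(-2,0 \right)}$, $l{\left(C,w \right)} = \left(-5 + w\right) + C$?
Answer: $- \frac{663203}{102} \approx -6502.0$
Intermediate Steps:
$l{\left(C,w \right)} = -5 + C + w$
$U = -7$ ($U = -5 - 2 + 0 = -7$)
$Z = -35$ ($Z = \left(0 + 5\right) \left(-7\right) = 5 \left(-7\right) = -35$)
$Y{\left(h \right)} = -8 + \frac{1}{137 + h}$ ($Y{\left(h \right)} = -8 + \frac{1}{h + 137} = -8 + \frac{1}{137 + h}$)
$-6494 + Y{\left(Z \right)} = -6494 + \frac{-1095 - -280}{137 - 35} = -6494 + \frac{-1095 + 280}{102} = -6494 + \frac{1}{102} \left(-815\right) = -6494 - \frac{815}{102} = - \frac{663203}{102}$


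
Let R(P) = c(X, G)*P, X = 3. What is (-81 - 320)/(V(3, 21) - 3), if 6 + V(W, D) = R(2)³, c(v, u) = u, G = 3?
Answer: -401/207 ≈ -1.9372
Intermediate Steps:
R(P) = 3*P
V(W, D) = 210 (V(W, D) = -6 + (3*2)³ = -6 + 6³ = -6 + 216 = 210)
(-81 - 320)/(V(3, 21) - 3) = (-81 - 320)/(210 - 3) = -401/207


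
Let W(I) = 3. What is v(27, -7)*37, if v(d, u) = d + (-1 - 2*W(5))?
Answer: 740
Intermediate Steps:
v(d, u) = -7 + d (v(d, u) = d + (-1 - 2*3) = d + (-1 - 6) = d - 7 = -7 + d)
v(27, -7)*37 = (-7 + 27)*37 = 20*37 = 740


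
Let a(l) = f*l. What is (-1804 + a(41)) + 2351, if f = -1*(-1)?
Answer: 588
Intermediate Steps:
f = 1
a(l) = l (a(l) = 1*l = l)
(-1804 + a(41)) + 2351 = (-1804 + 41) + 2351 = -1763 + 2351 = 588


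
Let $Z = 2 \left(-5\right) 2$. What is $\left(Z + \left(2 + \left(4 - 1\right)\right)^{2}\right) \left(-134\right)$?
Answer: $-670$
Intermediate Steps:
$Z = -20$ ($Z = \left(-10\right) 2 = -20$)
$\left(Z + \left(2 + \left(4 - 1\right)\right)^{2}\right) \left(-134\right) = \left(-20 + \left(2 + \left(4 - 1\right)\right)^{2}\right) \left(-134\right) = \left(-20 + \left(2 + 3\right)^{2}\right) \left(-134\right) = \left(-20 + 5^{2}\right) \left(-134\right) = \left(-20 + 25\right) \left(-134\right) = 5 \left(-134\right) = -670$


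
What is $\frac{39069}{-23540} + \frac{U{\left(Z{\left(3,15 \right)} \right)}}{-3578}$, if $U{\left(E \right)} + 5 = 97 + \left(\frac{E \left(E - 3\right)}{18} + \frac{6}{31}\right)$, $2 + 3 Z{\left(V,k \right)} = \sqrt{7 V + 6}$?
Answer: $- \frac{89119306063}{52872946830} + \frac{13 \sqrt{3}}{193212} \approx -1.6854$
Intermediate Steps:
$Z{\left(V,k \right)} = - \frac{2}{3} + \frac{\sqrt{6 + 7 V}}{3}$ ($Z{\left(V,k \right)} = - \frac{2}{3} + \frac{\sqrt{7 V + 6}}{3} = - \frac{2}{3} + \frac{\sqrt{6 + 7 V}}{3}$)
$U{\left(E \right)} = \frac{2858}{31} + \frac{E \left(-3 + E\right)}{18}$ ($U{\left(E \right)} = -5 + \left(97 + \left(\frac{E \left(E - 3\right)}{18} + \frac{6}{31}\right)\right) = -5 + \left(97 + \left(E \left(-3 + E\right) \frac{1}{18} + 6 \cdot \frac{1}{31}\right)\right) = -5 + \left(97 + \left(\frac{E \left(-3 + E\right)}{18} + \frac{6}{31}\right)\right) = -5 + \left(97 + \left(\frac{6}{31} + \frac{E \left(-3 + E\right)}{18}\right)\right) = -5 + \left(\frac{3013}{31} + \frac{E \left(-3 + E\right)}{18}\right) = \frac{2858}{31} + \frac{E \left(-3 + E\right)}{18}$)
$\frac{39069}{-23540} + \frac{U{\left(Z{\left(3,15 \right)} \right)}}{-3578} = \frac{39069}{-23540} + \frac{\frac{2858}{31} - \frac{- \frac{2}{3} + \frac{\sqrt{6 + 7 \cdot 3}}{3}}{6} + \frac{\left(- \frac{2}{3} + \frac{\sqrt{6 + 7 \cdot 3}}{3}\right)^{2}}{18}}{-3578} = 39069 \left(- \frac{1}{23540}\right) + \left(\frac{2858}{31} - \frac{- \frac{2}{3} + \frac{\sqrt{6 + 21}}{3}}{6} + \frac{\left(- \frac{2}{3} + \frac{\sqrt{6 + 21}}{3}\right)^{2}}{18}\right) \left(- \frac{1}{3578}\right) = - \frac{39069}{23540} + \left(\frac{2858}{31} - \frac{- \frac{2}{3} + \frac{\sqrt{27}}{3}}{6} + \frac{\left(- \frac{2}{3} + \frac{\sqrt{27}}{3}\right)^{2}}{18}\right) \left(- \frac{1}{3578}\right) = - \frac{39069}{23540} + \left(\frac{2858}{31} - \frac{- \frac{2}{3} + \frac{3 \sqrt{3}}{3}}{6} + \frac{\left(- \frac{2}{3} + \frac{3 \sqrt{3}}{3}\right)^{2}}{18}\right) \left(- \frac{1}{3578}\right) = - \frac{39069}{23540} + \left(\frac{2858}{31} - \frac{- \frac{2}{3} + \sqrt{3}}{6} + \frac{\left(- \frac{2}{3} + \sqrt{3}\right)^{2}}{18}\right) \left(- \frac{1}{3578}\right) = - \frac{39069}{23540} + \left(\frac{2858}{31} + \left(\frac{1}{9} - \frac{\sqrt{3}}{6}\right) + \frac{\left(- \frac{2}{3} + \sqrt{3}\right)^{2}}{18}\right) \left(- \frac{1}{3578}\right) = - \frac{39069}{23540} + \left(\frac{25753}{279} - \frac{\sqrt{3}}{6} + \frac{\left(- \frac{2}{3} + \sqrt{3}\right)^{2}}{18}\right) \left(- \frac{1}{3578}\right) = - \frac{39069}{23540} - \left(\frac{25753}{998262} - \frac{\sqrt{3}}{21468} + \frac{\left(- \frac{2}{3} + \sqrt{3}\right)^{2}}{64404}\right) = - \frac{19803661849}{11749543740} - \frac{\left(- \frac{2}{3} + \sqrt{3}\right)^{2}}{64404} + \frac{\sqrt{3}}{21468}$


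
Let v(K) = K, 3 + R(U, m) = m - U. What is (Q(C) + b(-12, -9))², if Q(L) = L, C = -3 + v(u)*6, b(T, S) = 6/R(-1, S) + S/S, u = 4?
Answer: 55696/121 ≈ 460.30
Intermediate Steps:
R(U, m) = -3 + m - U (R(U, m) = -3 + (m - U) = -3 + m - U)
b(T, S) = 1 + 6/(-2 + S) (b(T, S) = 6/(-3 + S - 1*(-1)) + S/S = 6/(-3 + S + 1) + 1 = 6/(-2 + S) + 1 = 1 + 6/(-2 + S))
C = 21 (C = -3 + 4*6 = -3 + 24 = 21)
(Q(C) + b(-12, -9))² = (21 + (4 - 9)/(-2 - 9))² = (21 - 5/(-11))² = (21 - 1/11*(-5))² = (21 + 5/11)² = (236/11)² = 55696/121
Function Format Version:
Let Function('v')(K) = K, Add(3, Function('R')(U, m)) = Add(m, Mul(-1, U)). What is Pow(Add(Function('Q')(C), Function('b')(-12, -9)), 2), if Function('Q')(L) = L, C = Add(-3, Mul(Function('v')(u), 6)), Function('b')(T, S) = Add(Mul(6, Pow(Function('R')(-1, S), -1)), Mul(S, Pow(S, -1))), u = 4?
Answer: Rational(55696, 121) ≈ 460.30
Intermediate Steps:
Function('R')(U, m) = Add(-3, m, Mul(-1, U)) (Function('R')(U, m) = Add(-3, Add(m, Mul(-1, U))) = Add(-3, m, Mul(-1, U)))
Function('b')(T, S) = Add(1, Mul(6, Pow(Add(-2, S), -1))) (Function('b')(T, S) = Add(Mul(6, Pow(Add(-3, S, Mul(-1, -1)), -1)), Mul(S, Pow(S, -1))) = Add(Mul(6, Pow(Add(-3, S, 1), -1)), 1) = Add(Mul(6, Pow(Add(-2, S), -1)), 1) = Add(1, Mul(6, Pow(Add(-2, S), -1))))
C = 21 (C = Add(-3, Mul(4, 6)) = Add(-3, 24) = 21)
Pow(Add(Function('Q')(C), Function('b')(-12, -9)), 2) = Pow(Add(21, Mul(Pow(Add(-2, -9), -1), Add(4, -9))), 2) = Pow(Add(21, Mul(Pow(-11, -1), -5)), 2) = Pow(Add(21, Mul(Rational(-1, 11), -5)), 2) = Pow(Add(21, Rational(5, 11)), 2) = Pow(Rational(236, 11), 2) = Rational(55696, 121)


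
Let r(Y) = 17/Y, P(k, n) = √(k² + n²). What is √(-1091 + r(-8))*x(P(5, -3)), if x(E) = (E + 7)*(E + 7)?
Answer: I*√17490*(7 + √34)²/4 ≈ 5443.2*I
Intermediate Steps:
x(E) = (7 + E)² (x(E) = (7 + E)*(7 + E) = (7 + E)²)
√(-1091 + r(-8))*x(P(5, -3)) = √(-1091 + 17/(-8))*(7 + √(5² + (-3)²))² = √(-1091 + 17*(-⅛))*(7 + √(25 + 9))² = √(-1091 - 17/8)*(7 + √34)² = √(-8745/8)*(7 + √34)² = (I*√17490/4)*(7 + √34)² = I*√17490*(7 + √34)²/4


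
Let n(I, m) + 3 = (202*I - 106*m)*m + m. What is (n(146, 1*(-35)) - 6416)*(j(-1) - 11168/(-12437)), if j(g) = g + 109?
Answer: -1582606838736/12437 ≈ -1.2725e+8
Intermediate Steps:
j(g) = 109 + g
n(I, m) = -3 + m + m*(-106*m + 202*I) (n(I, m) = -3 + ((202*I - 106*m)*m + m) = -3 + ((-106*m + 202*I)*m + m) = -3 + (m*(-106*m + 202*I) + m) = -3 + (m + m*(-106*m + 202*I)) = -3 + m + m*(-106*m + 202*I))
(n(146, 1*(-35)) - 6416)*(j(-1) - 11168/(-12437)) = ((-3 + 1*(-35) - 106*(1*(-35))² + 202*146*(1*(-35))) - 6416)*((109 - 1) - 11168/(-12437)) = ((-3 - 35 - 106*(-35)² + 202*146*(-35)) - 6416)*(108 - 11168*(-1/12437)) = ((-3 - 35 - 106*1225 - 1032220) - 6416)*(108 + 11168/12437) = ((-3 - 35 - 129850 - 1032220) - 6416)*(1354364/12437) = (-1162108 - 6416)*(1354364/12437) = -1168524*1354364/12437 = -1582606838736/12437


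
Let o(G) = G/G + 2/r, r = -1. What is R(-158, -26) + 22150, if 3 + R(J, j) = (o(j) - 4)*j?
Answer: 22277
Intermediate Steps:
o(G) = -1 (o(G) = G/G + 2/(-1) = 1 + 2*(-1) = 1 - 2 = -1)
R(J, j) = -3 - 5*j (R(J, j) = -3 + (-1 - 4)*j = -3 - 5*j)
R(-158, -26) + 22150 = (-3 - 5*(-26)) + 22150 = (-3 + 130) + 22150 = 127 + 22150 = 22277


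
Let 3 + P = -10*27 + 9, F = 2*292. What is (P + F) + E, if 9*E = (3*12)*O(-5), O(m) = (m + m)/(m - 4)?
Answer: 2920/9 ≈ 324.44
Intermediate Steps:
F = 584
O(m) = 2*m/(-4 + m) (O(m) = (2*m)/(-4 + m) = 2*m/(-4 + m))
P = -264 (P = -3 + (-10*27 + 9) = -3 + (-270 + 9) = -3 - 261 = -264)
E = 40/9 (E = ((3*12)*(2*(-5)/(-4 - 5)))/9 = (36*(2*(-5)/(-9)))/9 = (36*(2*(-5)*(-1/9)))/9 = (36*(10/9))/9 = (1/9)*40 = 40/9 ≈ 4.4444)
(P + F) + E = (-264 + 584) + 40/9 = 320 + 40/9 = 2920/9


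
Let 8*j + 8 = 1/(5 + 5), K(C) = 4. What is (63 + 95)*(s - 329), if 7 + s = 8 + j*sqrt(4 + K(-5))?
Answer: -51824 - 6241*sqrt(2)/20 ≈ -52265.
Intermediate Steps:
j = -79/80 (j = -1 + 1/(8*(5 + 5)) = -1 + (1/8)/10 = -1 + (1/8)*(1/10) = -1 + 1/80 = -79/80 ≈ -0.98750)
s = 1 - 79*sqrt(2)/40 (s = -7 + (8 - 79*sqrt(4 + 4)/80) = -7 + (8 - 79*sqrt(2)/40) = 1 - 79*sqrt(2)/40 ≈ -1.7931)
(63 + 95)*(s - 329) = (63 + 95)*((1 - 79*sqrt(2)/40) - 329) = 158*(-328 - 79*sqrt(2)/40) = -51824 - 6241*sqrt(2)/20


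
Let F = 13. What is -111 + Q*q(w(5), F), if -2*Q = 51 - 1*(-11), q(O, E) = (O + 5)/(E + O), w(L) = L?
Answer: -1154/9 ≈ -128.22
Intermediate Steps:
q(O, E) = (5 + O)/(E + O)
Q = -31 (Q = -(51 - 1*(-11))/2 = -(51 + 11)/2 = -½*62 = -31)
-111 + Q*q(w(5), F) = -111 - 31*(5 + 5)/(13 + 5) = -111 - 31*10/18 = -111 - 31*5/9 = -111 - 155/9 = -1154/9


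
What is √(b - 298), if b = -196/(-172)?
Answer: I*√548895/43 ≈ 17.23*I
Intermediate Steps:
b = 49/43 (b = -196*(-1/172) = 49/43 ≈ 1.1395)
√(b - 298) = √(49/43 - 298) = √(-12765/43) = I*√548895/43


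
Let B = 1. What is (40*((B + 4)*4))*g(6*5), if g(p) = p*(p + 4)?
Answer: 816000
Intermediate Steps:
g(p) = p*(4 + p)
(40*((B + 4)*4))*g(6*5) = (40*((1 + 4)*4))*((6*5)*(4 + 6*5)) = (40*(5*4))*(30*(4 + 30)) = (40*20)*(30*34) = 800*1020 = 816000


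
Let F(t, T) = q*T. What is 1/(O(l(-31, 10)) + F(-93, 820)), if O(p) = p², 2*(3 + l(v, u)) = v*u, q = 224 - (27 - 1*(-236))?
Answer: -1/7016 ≈ -0.00014253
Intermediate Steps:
q = -39 (q = 224 - (27 + 236) = 224 - 1*263 = 224 - 263 = -39)
l(v, u) = -3 + u*v/2 (l(v, u) = -3 + (v*u)/2 = -3 + (u*v)/2 = -3 + u*v/2)
F(t, T) = -39*T
1/(O(l(-31, 10)) + F(-93, 820)) = 1/((-3 + (½)*10*(-31))² - 39*820) = 1/((-3 - 155)² - 31980) = 1/((-158)² - 31980) = 1/(24964 - 31980) = 1/(-7016) = -1/7016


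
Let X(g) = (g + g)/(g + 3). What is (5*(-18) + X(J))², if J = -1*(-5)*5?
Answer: 1525225/196 ≈ 7781.8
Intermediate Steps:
J = 25 (J = 5*5 = 25)
X(g) = 2*g/(3 + g) (X(g) = (2*g)/(3 + g) = 2*g/(3 + g))
(5*(-18) + X(J))² = (5*(-18) + 2*25/(3 + 25))² = (-90 + 2*25/28)² = (-90 + 2*25*(1/28))² = (-90 + 25/14)² = (-1235/14)² = 1525225/196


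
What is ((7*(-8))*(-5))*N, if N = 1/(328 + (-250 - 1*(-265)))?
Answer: 40/49 ≈ 0.81633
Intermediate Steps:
N = 1/343 (N = 1/(328 + (-250 + 265)) = 1/(328 + 15) = 1/343 ≈ 0.0029155)
((7*(-8))*(-5))*N = ((7*(-8))*(-5))*(1/343) = -56*(-5)*(1/343) = 280*(1/343) = 40/49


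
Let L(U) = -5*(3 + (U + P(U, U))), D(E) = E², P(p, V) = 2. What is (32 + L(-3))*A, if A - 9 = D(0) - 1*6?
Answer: 66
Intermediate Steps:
A = 3 (A = 9 + (0² - 1*6) = 9 + (0 - 6) = 9 - 6 = 3)
L(U) = -25 - 5*U (L(U) = -5*(3 + (U + 2)) = -5*(3 + (2 + U)) = -5*(5 + U) = -25 - 5*U)
(32 + L(-3))*A = (32 + (-25 - 5*(-3)))*3 = (32 + (-25 + 15))*3 = (32 - 10)*3 = 22*3 = 66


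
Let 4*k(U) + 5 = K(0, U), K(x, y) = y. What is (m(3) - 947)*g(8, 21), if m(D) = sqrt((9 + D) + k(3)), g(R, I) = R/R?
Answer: -947 + sqrt(46)/2 ≈ -943.61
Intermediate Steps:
g(R, I) = 1
k(U) = -5/4 + U/4
m(D) = sqrt(17/2 + D) (m(D) = sqrt((9 + D) + (-5/4 + (1/4)*3)) = sqrt((9 + D) + (-5/4 + 3/4)) = sqrt((9 + D) - 1/2) = sqrt(17/2 + D))
(m(3) - 947)*g(8, 21) = (sqrt(34 + 4*3)/2 - 947)*1 = (sqrt(34 + 12)/2 - 947)*1 = (sqrt(46)/2 - 947)*1 = (-947 + sqrt(46)/2)*1 = -947 + sqrt(46)/2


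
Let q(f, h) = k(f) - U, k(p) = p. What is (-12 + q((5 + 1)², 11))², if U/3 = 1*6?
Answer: 36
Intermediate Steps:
U = 18 (U = 3*(1*6) = 3*6 = 18)
q(f, h) = -18 + f (q(f, h) = f - 1*18 = f - 18 = -18 + f)
(-12 + q((5 + 1)², 11))² = (-12 + (-18 + (5 + 1)²))² = (-12 + (-18 + 6²))² = (-12 + (-18 + 36))² = (-12 + 18)² = 6² = 36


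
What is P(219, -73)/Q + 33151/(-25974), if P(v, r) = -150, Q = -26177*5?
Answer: -867014507/679921398 ≈ -1.2752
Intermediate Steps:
Q = -130885
P(219, -73)/Q + 33151/(-25974) = -150/(-130885) + 33151/(-25974) = -150*(-1/130885) + 33151*(-1/25974) = 30/26177 - 33151/25974 = -867014507/679921398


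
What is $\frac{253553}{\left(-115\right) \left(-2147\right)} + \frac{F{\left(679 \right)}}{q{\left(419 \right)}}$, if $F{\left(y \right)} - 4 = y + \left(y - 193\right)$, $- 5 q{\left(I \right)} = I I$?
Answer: $\frac{43070858508}{43346888705} \approx 0.99363$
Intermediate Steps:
$q{\left(I \right)} = - \frac{I^{2}}{5}$ ($q{\left(I \right)} = - \frac{I I}{5} = - \frac{I^{2}}{5}$)
$F{\left(y \right)} = -189 + 2 y$ ($F{\left(y \right)} = 4 + \left(y + \left(y - 193\right)\right) = 4 + \left(y + \left(-193 + y\right)\right) = 4 + \left(-193 + 2 y\right) = -189 + 2 y$)
$\frac{253553}{\left(-115\right) \left(-2147\right)} + \frac{F{\left(679 \right)}}{q{\left(419 \right)}} = \frac{253553}{\left(-115\right) \left(-2147\right)} + \frac{-189 + 2 \cdot 679}{\left(- \frac{1}{5}\right) 419^{2}} = \frac{253553}{246905} + \frac{-189 + 1358}{\left(- \frac{1}{5}\right) 175561} = 253553 \cdot \frac{1}{246905} + \frac{1169}{- \frac{175561}{5}} = \frac{253553}{246905} + 1169 \left(- \frac{5}{175561}\right) = \frac{253553}{246905} - \frac{5845}{175561} = \frac{43070858508}{43346888705}$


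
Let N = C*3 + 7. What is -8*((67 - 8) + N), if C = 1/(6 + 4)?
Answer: -2652/5 ≈ -530.40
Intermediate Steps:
C = ⅒ (C = 1/10 = ⅒ ≈ 0.10000)
N = 73/10 (N = (⅒)*3 + 7 = 3/10 + 7 = 73/10 ≈ 7.3000)
-8*((67 - 8) + N) = -8*((67 - 8) + 73/10) = -8*(59 + 73/10) = -8*663/10 = -2652/5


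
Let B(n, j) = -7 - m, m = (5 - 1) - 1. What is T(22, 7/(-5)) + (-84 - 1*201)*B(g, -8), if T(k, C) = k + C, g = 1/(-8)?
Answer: 14353/5 ≈ 2870.6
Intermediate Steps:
m = 3 (m = 4 - 1 = 3)
g = -⅛ ≈ -0.12500
T(k, C) = C + k
B(n, j) = -10 (B(n, j) = -7 - 1*3 = -7 - 3 = -10)
T(22, 7/(-5)) + (-84 - 1*201)*B(g, -8) = (7/(-5) + 22) + (-84 - 1*201)*(-10) = (7*(-⅕) + 22) + (-84 - 201)*(-10) = (-7/5 + 22) - 285*(-10) = 103/5 + 2850 = 14353/5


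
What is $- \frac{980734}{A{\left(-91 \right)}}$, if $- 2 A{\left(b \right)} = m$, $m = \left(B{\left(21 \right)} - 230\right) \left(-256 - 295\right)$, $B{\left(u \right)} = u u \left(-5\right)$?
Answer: $\frac{1961468}{1341685} \approx 1.4619$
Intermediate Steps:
$B{\left(u \right)} = - 5 u^{2}$ ($B{\left(u \right)} = u^{2} \left(-5\right) = - 5 u^{2}$)
$m = 1341685$ ($m = \left(- 5 \cdot 21^{2} - 230\right) \left(-256 - 295\right) = \left(\left(-5\right) 441 - 230\right) \left(-551\right) = \left(-2205 - 230\right) \left(-551\right) = \left(-2435\right) \left(-551\right) = 1341685$)
$A{\left(b \right)} = - \frac{1341685}{2}$ ($A{\left(b \right)} = \left(- \frac{1}{2}\right) 1341685 = - \frac{1341685}{2}$)
$- \frac{980734}{A{\left(-91 \right)}} = - \frac{980734}{- \frac{1341685}{2}} = \left(-980734\right) \left(- \frac{2}{1341685}\right) = \frac{1961468}{1341685}$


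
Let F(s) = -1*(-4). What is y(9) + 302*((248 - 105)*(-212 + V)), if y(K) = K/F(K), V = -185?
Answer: -68579359/4 ≈ -1.7145e+7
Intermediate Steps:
F(s) = 4
y(K) = K/4
y(9) + 302*((248 - 105)*(-212 + V)) = (¼)*9 + 302*((248 - 105)*(-212 - 185)) = 9/4 + 302*(143*(-397)) = 9/4 + 302*(-56771) = 9/4 - 17144842 = -68579359/4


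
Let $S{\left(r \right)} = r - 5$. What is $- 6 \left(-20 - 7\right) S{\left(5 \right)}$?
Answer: $0$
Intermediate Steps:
$S{\left(r \right)} = -5 + r$
$- 6 \left(-20 - 7\right) S{\left(5 \right)} = - 6 \left(-20 - 7\right) \left(-5 + 5\right) = \left(-6\right) \left(-27\right) 0 = 162 \cdot 0 = 0$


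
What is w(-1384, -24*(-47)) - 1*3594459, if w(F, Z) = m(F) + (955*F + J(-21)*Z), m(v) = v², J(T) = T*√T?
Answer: -3000723 - 23688*I*√21 ≈ -3.0007e+6 - 1.0855e+5*I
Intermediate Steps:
J(T) = T^(3/2)
w(F, Z) = F² + 955*F - 21*I*Z*√21 (w(F, Z) = F² + (955*F + (-21)^(3/2)*Z) = F² + (955*F + (-21*I*√21)*Z) = F² + (955*F - 21*I*Z*√21) = F² + 955*F - 21*I*Z*√21)
w(-1384, -24*(-47)) - 1*3594459 = ((-1384)² + 955*(-1384) - 21*I*(-24*(-47))*√21) - 1*3594459 = (1915456 - 1321720 - 21*I*1128*√21) - 3594459 = (1915456 - 1321720 - 23688*I*√21) - 3594459 = (593736 - 23688*I*√21) - 3594459 = -3000723 - 23688*I*√21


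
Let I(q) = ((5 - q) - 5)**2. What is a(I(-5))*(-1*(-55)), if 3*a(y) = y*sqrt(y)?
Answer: 6875/3 ≈ 2291.7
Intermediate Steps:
I(q) = q**2 (I(q) = (-q)**2 = q**2)
a(y) = y**(3/2)/3 (a(y) = (y*sqrt(y))/3 = y**(3/2)/3)
a(I(-5))*(-1*(-55)) = (((-5)**2)**(3/2)/3)*(-1*(-55)) = (25**(3/2)/3)*55 = ((1/3)*125)*55 = (125/3)*55 = 6875/3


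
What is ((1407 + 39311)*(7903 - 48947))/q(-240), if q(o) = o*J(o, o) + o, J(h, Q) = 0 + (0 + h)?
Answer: -208903699/7170 ≈ -29136.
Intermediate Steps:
J(h, Q) = h (J(h, Q) = 0 + h = h)
q(o) = o + o² (q(o) = o*o + o = o² + o = o + o²)
((1407 + 39311)*(7903 - 48947))/q(-240) = ((1407 + 39311)*(7903 - 48947))/((-240*(1 - 240))) = (40718*(-41044))/((-240*(-239))) = -1671229592/57360 = -1671229592*1/57360 = -208903699/7170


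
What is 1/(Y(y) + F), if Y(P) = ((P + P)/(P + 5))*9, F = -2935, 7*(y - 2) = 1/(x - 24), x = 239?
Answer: -1756/5144827 ≈ -0.00034131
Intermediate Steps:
y = 3011/1505 (y = 2 + 1/(7*(239 - 24)) = 2 + (⅐)/215 = 2 + (⅐)*(1/215) = 2 + 1/1505 = 3011/1505 ≈ 2.0007)
Y(P) = 18*P/(5 + P) (Y(P) = ((2*P)/(5 + P))*9 = (2*P/(5 + P))*9 = 18*P/(5 + P))
1/(Y(y) + F) = 1/(18*(3011/1505)/(5 + 3011/1505) - 2935) = 1/(18*(3011/1505)/(10536/1505) - 2935) = 1/(18*(3011/1505)*(1505/10536) - 2935) = 1/(9033/1756 - 2935) = 1/(-5144827/1756) = -1756/5144827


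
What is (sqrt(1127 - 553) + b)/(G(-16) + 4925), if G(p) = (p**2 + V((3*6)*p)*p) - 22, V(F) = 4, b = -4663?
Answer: -4663/5095 + sqrt(574)/5095 ≈ -0.91051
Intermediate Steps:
G(p) = -22 + p**2 + 4*p (G(p) = (p**2 + 4*p) - 22 = -22 + p**2 + 4*p)
(sqrt(1127 - 553) + b)/(G(-16) + 4925) = (sqrt(1127 - 553) - 4663)/((-22 + (-16)**2 + 4*(-16)) + 4925) = (sqrt(574) - 4663)/((-22 + 256 - 64) + 4925) = (-4663 + sqrt(574))/(170 + 4925) = (-4663 + sqrt(574))/5095 = (-4663 + sqrt(574))*(1/5095) = -4663/5095 + sqrt(574)/5095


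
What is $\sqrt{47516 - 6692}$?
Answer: $54 \sqrt{14} \approx 202.05$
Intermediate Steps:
$\sqrt{47516 - 6692} = \sqrt{40824} = 54 \sqrt{14}$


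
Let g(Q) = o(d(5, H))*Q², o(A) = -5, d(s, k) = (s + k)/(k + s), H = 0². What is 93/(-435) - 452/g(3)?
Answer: 12829/1305 ≈ 9.8307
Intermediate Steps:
H = 0
d(s, k) = 1 (d(s, k) = (k + s)/(k + s) = 1)
g(Q) = -5*Q²
93/(-435) - 452/g(3) = 93/(-435) - 452/((-5*3²)) = 93*(-1/435) - 452/((-5*9)) = -31/145 - 452/(-45) = -31/145 - 452*(-1/45) = -31/145 + 452/45 = 12829/1305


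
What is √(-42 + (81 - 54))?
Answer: I*√15 ≈ 3.873*I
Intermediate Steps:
√(-42 + (81 - 54)) = √(-42 + 27) = √(-15) = I*√15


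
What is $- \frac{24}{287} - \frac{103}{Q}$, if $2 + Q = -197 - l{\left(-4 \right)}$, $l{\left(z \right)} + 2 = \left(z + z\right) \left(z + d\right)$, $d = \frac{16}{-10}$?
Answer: $\frac{118789}{346983} \approx 0.34235$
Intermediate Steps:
$d = - \frac{8}{5}$ ($d = 16 \left(- \frac{1}{10}\right) = - \frac{8}{5} \approx -1.6$)
$l{\left(z \right)} = -2 + 2 z \left(- \frac{8}{5} + z\right)$ ($l{\left(z \right)} = -2 + \left(z + z\right) \left(z - \frac{8}{5}\right) = -2 + 2 z \left(- \frac{8}{5} + z\right)$)
$Q = - \frac{1209}{5}$ ($Q = -2 - \left(195 + 32 + \frac{64}{5}\right) = -2 - \left(\frac{1039}{5} + 32\right) = -2 - \frac{1199}{5} = - \frac{1209}{5} \approx -241.8$)
$- \frac{24}{287} - \frac{103}{Q} = - \frac{24}{287} - \frac{103}{- \frac{1209}{5}} = \left(-24\right) \frac{1}{287} - - \frac{515}{1209} = - \frac{24}{287} + \frac{515}{1209} = \frac{118789}{346983}$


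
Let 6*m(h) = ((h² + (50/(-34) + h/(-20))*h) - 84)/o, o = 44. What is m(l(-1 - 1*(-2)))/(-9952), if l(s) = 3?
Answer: 9051/297763840 ≈ 3.0397e-5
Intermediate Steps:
m(h) = -7/22 + h²/264 + h*(-25/17 - h/20)/264 (m(h) = (((h² + (50/(-34) + h/(-20))*h) - 84)/44)/6 = (((h² + (50*(-1/34) + h*(-1/20))*h) - 84)*(1/44))/6 = (((h² + (-25/17 - h/20)*h) - 84)*(1/44))/6 = (((h² + h*(-25/17 - h/20)) - 84)*(1/44))/6 = ((-84 + h² + h*(-25/17 - h/20))*(1/44))/6 = (-21/11 + h²/44 + h*(-25/17 - h/20)/44)/6 = -7/22 + h²/264 + h*(-25/17 - h/20)/264)
m(l(-1 - 1*(-2)))/(-9952) = (-7/22 - 25/4488*3 + (19/5280)*3²)/(-9952) = (-7/22 - 25/1496 + (19/5280)*9)*(-1/9952) = (-7/22 - 25/1496 + 57/1760)*(-1/9952) = -9051/29920*(-1/9952) = 9051/297763840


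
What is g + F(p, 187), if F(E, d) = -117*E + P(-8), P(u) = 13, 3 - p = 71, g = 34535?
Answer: 42504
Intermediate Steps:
p = -68 (p = 3 - 1*71 = 3 - 71 = -68)
F(E, d) = 13 - 117*E (F(E, d) = -117*E + 13 = 13 - 117*E)
g + F(p, 187) = 34535 + (13 - 117*(-68)) = 34535 + (13 + 7956) = 34535 + 7969 = 42504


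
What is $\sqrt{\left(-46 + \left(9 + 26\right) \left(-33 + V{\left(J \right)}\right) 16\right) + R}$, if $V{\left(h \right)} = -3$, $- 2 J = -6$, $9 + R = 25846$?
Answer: $\sqrt{5631} \approx 75.04$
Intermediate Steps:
$R = 25837$ ($R = -9 + 25846 = 25837$)
$J = 3$ ($J = \left(- \frac{1}{2}\right) \left(-6\right) = 3$)
$\sqrt{\left(-46 + \left(9 + 26\right) \left(-33 + V{\left(J \right)}\right) 16\right) + R} = \sqrt{\left(-46 + \left(9 + 26\right) \left(-33 - 3\right) 16\right) + 25837} = \sqrt{\left(-46 + 35 \left(-36\right) 16\right) + 25837} = \sqrt{\left(-46 - 20160\right) + 25837} = \sqrt{-20206 + 25837} = \sqrt{5631}$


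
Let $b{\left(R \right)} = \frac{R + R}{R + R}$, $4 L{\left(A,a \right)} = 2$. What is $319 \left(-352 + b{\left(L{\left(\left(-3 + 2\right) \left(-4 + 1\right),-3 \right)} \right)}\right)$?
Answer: $-111969$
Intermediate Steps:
$L{\left(A,a \right)} = \frac{1}{2}$ ($L{\left(A,a \right)} = \frac{1}{4} \cdot 2 = \frac{1}{2}$)
$b{\left(R \right)} = 1$ ($b{\left(R \right)} = \frac{2 R}{2 R} = 2 R \frac{1}{2 R} = 1$)
$319 \left(-352 + b{\left(L{\left(\left(-3 + 2\right) \left(-4 + 1\right),-3 \right)} \right)}\right) = 319 \left(-352 + 1\right) = 319 \left(-351\right) = -111969$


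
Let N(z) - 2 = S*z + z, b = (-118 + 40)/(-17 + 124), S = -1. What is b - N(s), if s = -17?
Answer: -292/107 ≈ -2.7290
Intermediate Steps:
b = -78/107 ≈ -0.72897
N(z) = 2 (N(z) = 2 + (-z + z) = 2 + 0 = 2)
b - N(s) = -78/107 - 1*2 = -78/107 - 2 = -292/107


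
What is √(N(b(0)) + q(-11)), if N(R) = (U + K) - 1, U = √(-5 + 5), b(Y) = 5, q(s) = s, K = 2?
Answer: I*√10 ≈ 3.1623*I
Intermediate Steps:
U = 0 (U = √0 = 0)
N(R) = 1 (N(R) = (0 + 2) - 1 = 2 - 1 = 1)
√(N(b(0)) + q(-11)) = √(1 - 11) = √(-10) = I*√10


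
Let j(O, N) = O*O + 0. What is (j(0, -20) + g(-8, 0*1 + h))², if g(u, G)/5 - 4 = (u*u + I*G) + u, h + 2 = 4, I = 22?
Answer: 270400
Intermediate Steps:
h = 2 (h = -2 + 4 = 2)
g(u, G) = 20 + 5*u + 5*u² + 110*G (g(u, G) = 20 + 5*((u*u + 22*G) + u) = 20 + 5*((u² + 22*G) + u) = 20 + 5*(u + u² + 22*G) = 20 + (5*u + 5*u² + 110*G) = 20 + 5*u + 5*u² + 110*G)
j(O, N) = O² (j(O, N) = O² + 0 = O²)
(j(0, -20) + g(-8, 0*1 + h))² = (0² + (20 + 5*(-8) + 5*(-8)² + 110*(0*1 + 2)))² = (0 + (20 - 40 + 5*64 + 110*(0 + 2)))² = (0 + (20 - 40 + 320 + 110*2))² = (0 + (20 - 40 + 320 + 220))² = (0 + 520)² = 520² = 270400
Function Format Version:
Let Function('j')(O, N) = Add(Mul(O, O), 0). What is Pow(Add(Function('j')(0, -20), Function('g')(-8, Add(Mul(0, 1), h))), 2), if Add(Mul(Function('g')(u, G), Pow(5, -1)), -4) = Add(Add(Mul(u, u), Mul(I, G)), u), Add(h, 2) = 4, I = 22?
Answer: 270400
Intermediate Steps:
h = 2 (h = Add(-2, 4) = 2)
Function('g')(u, G) = Add(20, Mul(5, u), Mul(5, Pow(u, 2)), Mul(110, G)) (Function('g')(u, G) = Add(20, Mul(5, Add(Add(Mul(u, u), Mul(22, G)), u))) = Add(20, Mul(5, Add(Add(Pow(u, 2), Mul(22, G)), u))) = Add(20, Mul(5, Add(u, Pow(u, 2), Mul(22, G)))) = Add(20, Add(Mul(5, u), Mul(5, Pow(u, 2)), Mul(110, G))) = Add(20, Mul(5, u), Mul(5, Pow(u, 2)), Mul(110, G)))
Function('j')(O, N) = Pow(O, 2) (Function('j')(O, N) = Add(Pow(O, 2), 0) = Pow(O, 2))
Pow(Add(Function('j')(0, -20), Function('g')(-8, Add(Mul(0, 1), h))), 2) = Pow(Add(Pow(0, 2), Add(20, Mul(5, -8), Mul(5, Pow(-8, 2)), Mul(110, Add(Mul(0, 1), 2)))), 2) = Pow(Add(0, Add(20, -40, Mul(5, 64), Mul(110, Add(0, 2)))), 2) = Pow(Add(0, Add(20, -40, 320, Mul(110, 2))), 2) = Pow(Add(0, Add(20, -40, 320, 220)), 2) = Pow(Add(0, 520), 2) = Pow(520, 2) = 270400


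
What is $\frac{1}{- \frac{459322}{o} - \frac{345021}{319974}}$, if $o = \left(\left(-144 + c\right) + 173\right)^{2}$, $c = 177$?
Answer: $- \frac{565767361}{6733850366} \approx -0.084018$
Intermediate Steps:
$o = 42436$ ($o = \left(\left(-144 + 177\right) + 173\right)^{2} = \left(33 + 173\right)^{2} = 206^{2} = 42436$)
$\frac{1}{- \frac{459322}{o} - \frac{345021}{319974}} = \frac{1}{- \frac{459322}{42436} - \frac{345021}{319974}} = \frac{1}{\left(-459322\right) \frac{1}{42436} - \frac{115007}{106658}} = \frac{1}{- \frac{229661}{21218} - \frac{115007}{106658}} = \frac{1}{- \frac{6733850366}{565767361}} = - \frac{565767361}{6733850366}$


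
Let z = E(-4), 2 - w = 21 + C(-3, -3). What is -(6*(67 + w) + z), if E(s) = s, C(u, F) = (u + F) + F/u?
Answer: -314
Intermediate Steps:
C(u, F) = F + u + F/u (C(u, F) = (F + u) + F/u = F + u + F/u)
w = -14 (w = 2 - (21 + (-3 - 3 - 3/(-3))) = 2 - (21 + (-3 - 3 - 3*(-1/3))) = 2 - (21 + (-3 - 3 + 1)) = 2 - (21 - 5) = 2 - 1*16 = 2 - 16 = -14)
z = -4
-(6*(67 + w) + z) = -(6*(67 - 14) - 4) = -(6*53 - 4) = -(318 - 4) = -1*314 = -314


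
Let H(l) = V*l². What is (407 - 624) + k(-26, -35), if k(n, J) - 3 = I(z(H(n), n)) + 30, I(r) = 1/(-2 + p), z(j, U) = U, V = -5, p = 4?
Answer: -367/2 ≈ -183.50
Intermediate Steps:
H(l) = -5*l²
I(r) = ½ (I(r) = 1/(-2 + 4) = 1/2 = ½)
k(n, J) = 67/2 (k(n, J) = 3 + (½ + 30) = 3 + 61/2 = 67/2)
(407 - 624) + k(-26, -35) = (407 - 624) + 67/2 = -217 + 67/2 = -367/2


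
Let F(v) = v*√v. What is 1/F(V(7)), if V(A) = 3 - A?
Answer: I/8 ≈ 0.125*I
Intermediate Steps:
F(v) = v^(3/2)
1/F(V(7)) = 1/((3 - 1*7)^(3/2)) = 1/((3 - 7)^(3/2)) = 1/((-4)^(3/2)) = 1/(-8*I) = I/8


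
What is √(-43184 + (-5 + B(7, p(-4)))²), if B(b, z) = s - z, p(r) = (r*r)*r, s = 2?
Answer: I*√39463 ≈ 198.65*I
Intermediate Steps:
p(r) = r³ (p(r) = r²*r = r³)
B(b, z) = 2 - z
√(-43184 + (-5 + B(7, p(-4)))²) = √(-43184 + (-5 + (2 - 1*(-4)³))²) = √(-43184 + (-5 + (2 - 1*(-64)))²) = √(-43184 + (-5 + (2 + 64))²) = √(-43184 + (-5 + 66)²) = √(-43184 + 61²) = √(-43184 + 3721) = √(-39463) = I*√39463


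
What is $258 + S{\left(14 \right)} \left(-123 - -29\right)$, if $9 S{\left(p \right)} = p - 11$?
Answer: $\frac{680}{3} \approx 226.67$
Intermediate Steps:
$S{\left(p \right)} = - \frac{11}{9} + \frac{p}{9}$ ($S{\left(p \right)} = \frac{p - 11}{9} = \frac{-11 + p}{9} = - \frac{11}{9} + \frac{p}{9}$)
$258 + S{\left(14 \right)} \left(-123 - -29\right) = 258 + \left(- \frac{11}{9} + \frac{1}{9} \cdot 14\right) \left(-123 - -29\right) = 258 + \left(- \frac{11}{9} + \frac{14}{9}\right) \left(-123 + 29\right) = 258 + \frac{1}{3} \left(-94\right) = 258 - \frac{94}{3} = \frac{680}{3}$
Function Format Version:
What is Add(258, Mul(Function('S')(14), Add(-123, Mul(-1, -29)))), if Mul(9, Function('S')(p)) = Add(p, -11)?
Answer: Rational(680, 3) ≈ 226.67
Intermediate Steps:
Function('S')(p) = Add(Rational(-11, 9), Mul(Rational(1, 9), p)) (Function('S')(p) = Mul(Rational(1, 9), Add(p, -11)) = Mul(Rational(1, 9), Add(-11, p)) = Add(Rational(-11, 9), Mul(Rational(1, 9), p)))
Add(258, Mul(Function('S')(14), Add(-123, Mul(-1, -29)))) = Add(258, Mul(Add(Rational(-11, 9), Mul(Rational(1, 9), 14)), Add(-123, Mul(-1, -29)))) = Add(258, Mul(Add(Rational(-11, 9), Rational(14, 9)), Add(-123, 29))) = Add(258, Mul(Rational(1, 3), -94)) = Add(258, Rational(-94, 3)) = Rational(680, 3)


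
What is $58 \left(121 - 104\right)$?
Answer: $986$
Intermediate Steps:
$58 \left(121 - 104\right) = 58 \cdot 17 = 986$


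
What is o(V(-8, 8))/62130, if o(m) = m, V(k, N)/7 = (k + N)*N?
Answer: 0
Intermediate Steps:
V(k, N) = 7*N*(N + k) (V(k, N) = 7*((k + N)*N) = 7*((N + k)*N) = 7*(N*(N + k)) = 7*N*(N + k))
o(V(-8, 8))/62130 = (7*8*(8 - 8))/62130 = (7*8*0)*(1/62130) = 0*(1/62130) = 0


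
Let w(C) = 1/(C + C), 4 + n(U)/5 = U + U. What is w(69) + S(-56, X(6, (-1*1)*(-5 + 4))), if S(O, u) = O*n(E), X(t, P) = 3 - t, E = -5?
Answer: 540961/138 ≈ 3920.0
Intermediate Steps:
n(U) = -20 + 10*U (n(U) = -20 + 5*(U + U) = -20 + 5*(2*U) = -20 + 10*U)
w(C) = 1/(2*C)
S(O, u) = -70*O (S(O, u) = O*(-20 + 10*(-5)) = O*(-20 - 50) = O*(-70) = -70*O)
w(69) + S(-56, X(6, (-1*1)*(-5 + 4))) = (½)/69 - 70*(-56) = (½)*(1/69) + 3920 = 1/138 + 3920 = 540961/138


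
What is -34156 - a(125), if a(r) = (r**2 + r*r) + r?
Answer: -65531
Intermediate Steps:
a(r) = r + 2*r**2 (a(r) = (r**2 + r**2) + r = 2*r**2 + r = r + 2*r**2)
-34156 - a(125) = -34156 - 125*(1 + 2*125) = -34156 - 125*(1 + 250) = -34156 - 125*251 = -34156 - 1*31375 = -34156 - 31375 = -65531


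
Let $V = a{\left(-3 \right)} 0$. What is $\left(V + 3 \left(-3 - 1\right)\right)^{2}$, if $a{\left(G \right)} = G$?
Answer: $144$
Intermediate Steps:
$V = 0$ ($V = \left(-3\right) 0 = 0$)
$\left(V + 3 \left(-3 - 1\right)\right)^{2} = \left(0 + 3 \left(-3 - 1\right)\right)^{2} = \left(0 + 3 \left(-4\right)\right)^{2} = \left(0 - 12\right)^{2} = \left(-12\right)^{2} = 144$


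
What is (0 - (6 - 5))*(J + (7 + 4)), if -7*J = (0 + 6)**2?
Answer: -41/7 ≈ -5.8571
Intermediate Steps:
J = -36/7 (J = -(0 + 6)**2/7 = -1/7*6**2 = -1/7*36 = -36/7 ≈ -5.1429)
(0 - (6 - 5))*(J + (7 + 4)) = (0 - (6 - 5))*(-36/7 + (7 + 4)) = (0 - 1*1)*(-36/7 + 11) = (0 - 1)*(41/7) = -1*41/7 = -41/7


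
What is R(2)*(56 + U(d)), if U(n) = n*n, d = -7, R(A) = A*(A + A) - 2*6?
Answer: -420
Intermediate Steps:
R(A) = -12 + 2*A² (R(A) = A*(2*A) - 12 = 2*A² - 12 = -12 + 2*A²)
U(n) = n²
R(2)*(56 + U(d)) = (-12 + 2*2²)*(56 + (-7)²) = (-12 + 2*4)*(56 + 49) = (-12 + 8)*105 = -4*105 = -420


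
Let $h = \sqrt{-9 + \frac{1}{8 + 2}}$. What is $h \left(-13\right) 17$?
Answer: $- \frac{221 i \sqrt{890}}{10} \approx - 659.31 i$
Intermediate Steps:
$h = \frac{i \sqrt{890}}{10}$ ($h = \sqrt{-9 + \frac{1}{10}} = \sqrt{- \frac{89}{10}} = \frac{i \sqrt{890}}{10} \approx 2.9833 i$)
$h \left(-13\right) 17 = \frac{i \sqrt{890}}{10} \left(-13\right) 17 = - \frac{13 i \sqrt{890}}{10} \cdot 17 = - \frac{221 i \sqrt{890}}{10}$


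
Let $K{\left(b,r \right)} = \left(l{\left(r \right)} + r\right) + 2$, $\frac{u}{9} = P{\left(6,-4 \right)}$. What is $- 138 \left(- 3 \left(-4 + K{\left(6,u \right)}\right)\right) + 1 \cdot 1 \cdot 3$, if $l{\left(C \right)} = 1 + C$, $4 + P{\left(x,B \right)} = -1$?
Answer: $-37671$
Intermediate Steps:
$P{\left(x,B \right)} = -5$ ($P{\left(x,B \right)} = -4 - 1 = -5$)
$u = -45$ ($u = 9 \left(-5\right) = -45$)
$K{\left(b,r \right)} = 3 + 2 r$ ($K{\left(b,r \right)} = \left(\left(1 + r\right) + r\right) + 2 = \left(1 + 2 r\right) + 2 = 3 + 2 r$)
$- 138 \left(- 3 \left(-4 + K{\left(6,u \right)}\right)\right) + 1 \cdot 1 \cdot 3 = - 138 \left(- 3 \left(-4 + \left(3 + 2 \left(-45\right)\right)\right)\right) + 1 \cdot 1 \cdot 3 = - 138 \left(- 3 \left(-4 + \left(3 - 90\right)\right)\right) + 1 \cdot 3 = - 138 \left(- 3 \left(-4 - 87\right)\right) + 3 = - 138 \left(\left(-3\right) \left(-91\right)\right) + 3 = \left(-138\right) 273 + 3 = -37674 + 3 = -37671$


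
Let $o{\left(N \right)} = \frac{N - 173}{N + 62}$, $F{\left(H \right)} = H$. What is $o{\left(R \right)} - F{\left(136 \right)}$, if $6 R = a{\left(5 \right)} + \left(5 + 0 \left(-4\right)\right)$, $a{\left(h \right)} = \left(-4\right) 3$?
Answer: $- \frac{10137}{73} \approx -138.86$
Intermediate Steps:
$a{\left(h \right)} = -12$
$R = - \frac{7}{6}$ ($R = \frac{-12 + \left(5 + 0 \left(-4\right)\right)}{6} = \frac{-12 + \left(5 + 0\right)}{6} = \frac{-12 + 5}{6} = \frac{1}{6} \left(-7\right) = - \frac{7}{6} \approx -1.1667$)
$o{\left(N \right)} = \frac{-173 + N}{62 + N}$
$o{\left(R \right)} - F{\left(136 \right)} = \frac{-173 - \frac{7}{6}}{62 - \frac{7}{6}} - 136 = \frac{1}{\frac{365}{6}} \left(- \frac{1045}{6}\right) - 136 = \frac{6}{365} \left(- \frac{1045}{6}\right) - 136 = - \frac{209}{73} - 136 = - \frac{10137}{73}$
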